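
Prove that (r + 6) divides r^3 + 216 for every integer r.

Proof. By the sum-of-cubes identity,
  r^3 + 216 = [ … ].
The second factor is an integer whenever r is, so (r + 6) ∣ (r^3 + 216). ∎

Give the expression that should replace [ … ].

(r + 6)(r^2 - 6r + 36)

Polynomial division of r^3 + 216 by r + 6 leaves remainder 0 and quotient r^2 - 6r + 36.
Hence r^3 + 216 = (r + 6)(r^2 - 6r + 36).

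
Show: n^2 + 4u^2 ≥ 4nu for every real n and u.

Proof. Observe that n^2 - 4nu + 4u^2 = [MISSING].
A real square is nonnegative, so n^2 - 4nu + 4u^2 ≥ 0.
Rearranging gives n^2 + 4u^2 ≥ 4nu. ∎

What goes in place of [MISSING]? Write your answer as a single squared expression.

The leading and trailing coefficients are 1^2 and 2^2, and 4 = 2·1·2, so the trinomial is (n - 2u)^2.
Hence n^2 - 4nu + 4u^2 ≥ 0.

(n - 2u)^2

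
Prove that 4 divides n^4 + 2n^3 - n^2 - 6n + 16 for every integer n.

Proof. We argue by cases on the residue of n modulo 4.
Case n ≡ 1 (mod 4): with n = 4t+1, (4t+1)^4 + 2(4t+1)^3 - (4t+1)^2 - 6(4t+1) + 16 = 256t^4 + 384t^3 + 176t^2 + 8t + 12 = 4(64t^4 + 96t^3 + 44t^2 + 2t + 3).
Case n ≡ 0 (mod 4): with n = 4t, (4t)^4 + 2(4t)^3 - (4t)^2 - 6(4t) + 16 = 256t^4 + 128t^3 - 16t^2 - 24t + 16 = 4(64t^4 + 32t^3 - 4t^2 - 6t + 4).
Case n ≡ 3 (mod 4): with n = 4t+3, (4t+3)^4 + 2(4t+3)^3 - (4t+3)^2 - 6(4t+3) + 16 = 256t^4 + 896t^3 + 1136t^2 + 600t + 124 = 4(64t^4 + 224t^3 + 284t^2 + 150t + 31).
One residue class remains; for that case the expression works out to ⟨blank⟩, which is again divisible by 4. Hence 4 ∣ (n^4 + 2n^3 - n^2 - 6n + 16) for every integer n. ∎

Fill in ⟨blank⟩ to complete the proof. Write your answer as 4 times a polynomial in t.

4(64t^4 + 160t^3 + 140t^2 + 46t + 8)

The residues treated are {1, 0, 3}, so the missing case is n ≡ 2 (mod 4); write n = 4t+2.
Then (4t+2)^4 + 2(4t+2)^3 - (4t+2)^2 - 6(4t+2) + 16 = 256t^4 + 640t^3 + 560t^2 + 184t + 32 = 4(64t^4 + 160t^3 + 140t^2 + 46t + 8).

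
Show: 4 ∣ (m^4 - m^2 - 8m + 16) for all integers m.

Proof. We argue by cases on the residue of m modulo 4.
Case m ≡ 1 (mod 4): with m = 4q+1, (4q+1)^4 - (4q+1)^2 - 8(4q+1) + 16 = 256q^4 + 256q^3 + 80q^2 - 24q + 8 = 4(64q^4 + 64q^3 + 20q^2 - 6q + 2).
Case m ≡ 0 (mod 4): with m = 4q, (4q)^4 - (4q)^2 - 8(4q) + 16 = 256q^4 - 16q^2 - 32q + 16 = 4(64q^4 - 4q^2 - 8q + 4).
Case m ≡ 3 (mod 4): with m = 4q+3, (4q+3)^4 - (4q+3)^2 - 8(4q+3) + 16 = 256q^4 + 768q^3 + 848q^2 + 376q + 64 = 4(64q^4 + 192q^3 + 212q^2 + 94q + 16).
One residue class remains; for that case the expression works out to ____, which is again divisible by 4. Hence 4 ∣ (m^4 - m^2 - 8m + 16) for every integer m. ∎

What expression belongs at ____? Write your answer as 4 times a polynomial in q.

4(64q^4 + 128q^3 + 92q^2 + 20q + 3)

Only m ≡ 2 (mod 4) is unaccounted for. Put m = 4q+2:
(4q+2)^4 - (4q+2)^2 - 8(4q+2) + 16 expands to 256q^4 + 512q^3 + 368q^2 + 80q + 12,
and factoring out 4 leaves 4(64q^4 + 128q^3 + 92q^2 + 20q + 3).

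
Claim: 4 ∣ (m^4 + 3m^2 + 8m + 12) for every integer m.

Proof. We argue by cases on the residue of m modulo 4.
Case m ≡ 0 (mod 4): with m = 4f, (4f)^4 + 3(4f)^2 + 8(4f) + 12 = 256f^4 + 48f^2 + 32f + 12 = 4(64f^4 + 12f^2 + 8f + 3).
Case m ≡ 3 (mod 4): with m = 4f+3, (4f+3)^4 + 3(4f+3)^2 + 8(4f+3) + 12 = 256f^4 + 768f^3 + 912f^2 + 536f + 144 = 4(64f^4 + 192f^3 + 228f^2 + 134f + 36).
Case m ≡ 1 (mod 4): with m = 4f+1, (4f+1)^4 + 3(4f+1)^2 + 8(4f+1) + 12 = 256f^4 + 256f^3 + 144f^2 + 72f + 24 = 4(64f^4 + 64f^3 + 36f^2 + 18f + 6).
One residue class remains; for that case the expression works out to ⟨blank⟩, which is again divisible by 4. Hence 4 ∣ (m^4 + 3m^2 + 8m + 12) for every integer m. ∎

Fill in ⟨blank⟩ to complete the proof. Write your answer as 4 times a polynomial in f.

4(64f^4 + 128f^3 + 108f^2 + 52f + 14)

The residues treated are {0, 3, 1}, so the missing case is m ≡ 2 (mod 4); write m = 4f+2.
Then (4f+2)^4 + 3(4f+2)^2 + 8(4f+2) + 12 = 256f^4 + 512f^3 + 432f^2 + 208f + 56 = 4(64f^4 + 128f^3 + 108f^2 + 52f + 14).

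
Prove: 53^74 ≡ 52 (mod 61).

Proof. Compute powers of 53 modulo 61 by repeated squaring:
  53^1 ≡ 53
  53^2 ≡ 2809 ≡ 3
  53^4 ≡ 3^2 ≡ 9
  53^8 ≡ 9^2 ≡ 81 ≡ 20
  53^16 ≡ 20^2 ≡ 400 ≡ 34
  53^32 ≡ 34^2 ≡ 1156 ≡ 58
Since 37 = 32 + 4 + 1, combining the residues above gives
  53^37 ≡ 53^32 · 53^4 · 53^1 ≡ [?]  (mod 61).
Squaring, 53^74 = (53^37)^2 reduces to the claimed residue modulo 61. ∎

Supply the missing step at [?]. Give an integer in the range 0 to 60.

33

Multiply the listed residues: 58 · 9 · 53 = 522 → 27666.
Reducing modulo 61: 27666 = 453·61 + 33, so 53^37 ≡ 33.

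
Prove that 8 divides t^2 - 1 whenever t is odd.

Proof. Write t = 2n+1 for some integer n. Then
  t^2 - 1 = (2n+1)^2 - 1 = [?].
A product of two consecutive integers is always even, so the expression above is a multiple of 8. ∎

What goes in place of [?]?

4n(n + 1)

(2n+1)^2 - 1 = 4n^2 + 4n + 1 - 1 = 4n^2 + 4n = 4n(n+1).
Since n and n+1 are consecutive, n(n+1) is even, and 4·(even) is a multiple of 8.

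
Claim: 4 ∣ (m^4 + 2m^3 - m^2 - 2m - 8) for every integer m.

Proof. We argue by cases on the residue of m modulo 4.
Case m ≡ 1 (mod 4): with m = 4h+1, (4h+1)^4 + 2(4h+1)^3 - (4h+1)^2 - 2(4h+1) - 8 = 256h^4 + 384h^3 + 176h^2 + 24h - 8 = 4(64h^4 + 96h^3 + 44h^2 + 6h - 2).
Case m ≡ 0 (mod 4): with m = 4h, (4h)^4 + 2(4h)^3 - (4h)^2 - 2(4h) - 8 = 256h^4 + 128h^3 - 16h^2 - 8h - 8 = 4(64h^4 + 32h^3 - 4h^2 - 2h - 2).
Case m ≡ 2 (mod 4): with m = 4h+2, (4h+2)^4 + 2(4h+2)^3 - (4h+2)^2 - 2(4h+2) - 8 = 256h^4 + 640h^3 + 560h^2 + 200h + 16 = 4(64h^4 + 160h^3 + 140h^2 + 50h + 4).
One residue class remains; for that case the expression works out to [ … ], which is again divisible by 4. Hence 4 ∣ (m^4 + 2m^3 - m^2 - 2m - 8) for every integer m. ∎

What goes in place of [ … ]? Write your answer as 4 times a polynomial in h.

4(64h^4 + 224h^3 + 284h^2 + 154h + 28)

Only m ≡ 3 (mod 4) is unaccounted for. Put m = 4h+3:
(4h+3)^4 + 2(4h+3)^3 - (4h+3)^2 - 2(4h+3) - 8 expands to 256h^4 + 896h^3 + 1136h^2 + 616h + 112,
and factoring out 4 leaves 4(64h^4 + 224h^3 + 284h^2 + 154h + 28).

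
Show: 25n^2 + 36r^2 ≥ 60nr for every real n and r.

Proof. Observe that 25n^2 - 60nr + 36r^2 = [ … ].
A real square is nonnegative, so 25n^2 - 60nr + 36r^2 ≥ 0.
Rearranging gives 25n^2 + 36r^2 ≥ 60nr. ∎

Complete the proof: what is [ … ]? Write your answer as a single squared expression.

(5n - 6r)^2

25n^2 - 60nr + 36r^2 is a perfect-square trinomial: the outer terms are (5n)^2 and (6r)^2, and the cross term is -2·5n·6r.
So 25n^2 - 60nr + 36r^2 = (5n - 6r)^2 ≥ 0.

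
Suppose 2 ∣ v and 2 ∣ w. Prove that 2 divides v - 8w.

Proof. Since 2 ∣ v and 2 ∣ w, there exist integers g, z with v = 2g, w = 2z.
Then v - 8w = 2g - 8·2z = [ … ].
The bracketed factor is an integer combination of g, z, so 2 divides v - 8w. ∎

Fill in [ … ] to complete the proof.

2(g - 8z)

Pull the common 2 out of every term: 2g - 8·2z = 2(g - 8z).
g - 8z is an integer, which exhibits the divisibility.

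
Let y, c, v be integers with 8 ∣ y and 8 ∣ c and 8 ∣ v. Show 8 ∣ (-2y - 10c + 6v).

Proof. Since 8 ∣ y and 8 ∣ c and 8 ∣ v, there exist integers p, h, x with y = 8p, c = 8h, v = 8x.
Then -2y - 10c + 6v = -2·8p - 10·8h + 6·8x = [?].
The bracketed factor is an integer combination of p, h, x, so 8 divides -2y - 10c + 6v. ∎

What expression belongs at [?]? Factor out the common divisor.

Pull the common 8 out of every term: -2·8p - 10·8h + 6·8x = 8(-10h - 2p + 6x).
-10h - 2p + 6x is an integer, which exhibits the divisibility.

8(-10h - 2p + 6x)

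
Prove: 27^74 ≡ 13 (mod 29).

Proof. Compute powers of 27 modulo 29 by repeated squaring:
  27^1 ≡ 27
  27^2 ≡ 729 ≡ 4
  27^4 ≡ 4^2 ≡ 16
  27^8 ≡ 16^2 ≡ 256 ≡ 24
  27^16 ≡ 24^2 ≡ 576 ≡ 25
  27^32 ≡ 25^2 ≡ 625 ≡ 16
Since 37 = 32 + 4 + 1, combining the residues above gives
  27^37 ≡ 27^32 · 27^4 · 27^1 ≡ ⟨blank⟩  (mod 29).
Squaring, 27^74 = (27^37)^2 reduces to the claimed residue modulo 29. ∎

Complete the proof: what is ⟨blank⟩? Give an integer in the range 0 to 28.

Multiply the listed residues: 16 · 16 · 27 = 256 → 6912.
Reducing modulo 29: 6912 = 238·29 + 10, so 27^37 ≡ 10.

10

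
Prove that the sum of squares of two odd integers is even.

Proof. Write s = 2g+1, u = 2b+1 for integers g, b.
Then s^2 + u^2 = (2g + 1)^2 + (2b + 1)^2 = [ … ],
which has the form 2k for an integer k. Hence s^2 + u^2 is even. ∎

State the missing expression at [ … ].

2(2b^2 + 2b + 2g^2 + 2g + 1)

(2g + 1)^2 + (2b + 1)^2 = 4b^2 + 4b + 4g^2 + 4g + 2
= 2(2b^2 + 2b + 2g^2 + 2g + 1).
Since 2b^2 + 2b + 2g^2 + 2g + 1 is an integer, the sum of squares is of the form 2k for an integer k.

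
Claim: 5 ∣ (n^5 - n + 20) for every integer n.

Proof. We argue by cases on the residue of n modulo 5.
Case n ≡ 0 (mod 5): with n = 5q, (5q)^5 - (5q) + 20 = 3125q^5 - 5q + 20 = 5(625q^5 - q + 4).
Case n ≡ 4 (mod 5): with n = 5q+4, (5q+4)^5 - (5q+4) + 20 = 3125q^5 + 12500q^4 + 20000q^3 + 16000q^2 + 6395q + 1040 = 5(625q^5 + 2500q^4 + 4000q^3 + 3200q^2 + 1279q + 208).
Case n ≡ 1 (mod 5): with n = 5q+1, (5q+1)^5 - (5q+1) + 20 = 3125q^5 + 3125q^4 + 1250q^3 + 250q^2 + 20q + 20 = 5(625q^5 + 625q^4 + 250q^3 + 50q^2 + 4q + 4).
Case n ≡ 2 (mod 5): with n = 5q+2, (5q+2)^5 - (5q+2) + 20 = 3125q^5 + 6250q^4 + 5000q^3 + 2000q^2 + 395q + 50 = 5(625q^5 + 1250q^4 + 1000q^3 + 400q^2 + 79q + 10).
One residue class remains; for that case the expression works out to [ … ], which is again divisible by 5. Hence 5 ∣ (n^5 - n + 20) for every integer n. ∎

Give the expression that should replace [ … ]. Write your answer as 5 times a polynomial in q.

5(625q^5 + 1875q^4 + 2250q^3 + 1350q^2 + 404q + 52)

Only n ≡ 3 (mod 5) is unaccounted for. Put n = 5q+3:
(5q+3)^5 - (5q+3) + 20 expands to 3125q^5 + 9375q^4 + 11250q^3 + 6750q^2 + 2020q + 260,
and factoring out 5 leaves 5(625q^5 + 1875q^4 + 2250q^3 + 1350q^2 + 404q + 52).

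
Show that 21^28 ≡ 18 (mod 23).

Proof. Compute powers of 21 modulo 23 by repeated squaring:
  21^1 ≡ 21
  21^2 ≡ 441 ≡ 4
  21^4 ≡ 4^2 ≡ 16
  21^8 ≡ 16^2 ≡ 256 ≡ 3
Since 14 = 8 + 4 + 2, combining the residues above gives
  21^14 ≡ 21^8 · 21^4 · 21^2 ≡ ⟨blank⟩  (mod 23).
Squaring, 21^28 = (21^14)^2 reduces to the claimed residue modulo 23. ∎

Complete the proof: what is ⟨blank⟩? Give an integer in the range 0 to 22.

8

21^8 · 21^4 · 21^2 ≡ 3 · 16 · 4 = 192.
192 mod 23 = 8, so 21^14 ≡ 8 (mod 23).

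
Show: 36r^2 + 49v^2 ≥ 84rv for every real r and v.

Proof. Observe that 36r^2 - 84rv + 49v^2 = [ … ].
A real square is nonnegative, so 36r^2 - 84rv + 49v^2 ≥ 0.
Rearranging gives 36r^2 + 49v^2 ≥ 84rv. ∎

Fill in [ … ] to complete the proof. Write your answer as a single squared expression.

(6r - 7v)^2

The leading and trailing coefficients are 6^2 and 7^2, and 84 = 2·6·7, so the trinomial is (6r - 7v)^2.
Hence 36r^2 - 84rv + 49v^2 ≥ 0.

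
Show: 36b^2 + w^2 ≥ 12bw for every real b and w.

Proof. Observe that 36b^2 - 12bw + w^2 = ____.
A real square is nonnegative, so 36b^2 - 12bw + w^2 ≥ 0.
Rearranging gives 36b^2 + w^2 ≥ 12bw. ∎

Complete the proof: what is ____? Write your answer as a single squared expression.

36b^2 - 12bw + w^2 is a perfect-square trinomial: the outer terms are (6b)^2 and (w)^2, and the cross term is -2·6b·w.
So 36b^2 - 12bw + w^2 = (6b - w)^2 ≥ 0.

(6b - w)^2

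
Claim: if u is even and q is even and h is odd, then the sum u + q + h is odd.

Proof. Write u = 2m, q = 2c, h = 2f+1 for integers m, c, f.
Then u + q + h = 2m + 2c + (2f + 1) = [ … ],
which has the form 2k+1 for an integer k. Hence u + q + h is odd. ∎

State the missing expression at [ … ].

Expanding: 2m + 2c + (2f + 1) = 2c + 2f + 2m + 1.
Every term except the constant is even, so this is 2(c + f + m) + 1,
and c + f + m ∈ ℤ gives the required form.

2(c + f + m) + 1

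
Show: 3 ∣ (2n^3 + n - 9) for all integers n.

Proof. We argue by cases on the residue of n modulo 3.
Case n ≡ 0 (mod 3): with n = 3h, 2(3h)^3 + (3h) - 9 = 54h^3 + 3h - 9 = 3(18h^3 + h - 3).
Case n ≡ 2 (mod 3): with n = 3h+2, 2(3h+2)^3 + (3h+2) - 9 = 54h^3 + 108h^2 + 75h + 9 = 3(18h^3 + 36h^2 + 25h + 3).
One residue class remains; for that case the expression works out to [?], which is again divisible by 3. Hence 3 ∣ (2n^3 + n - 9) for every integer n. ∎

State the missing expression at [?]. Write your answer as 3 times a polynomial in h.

Only n ≡ 1 (mod 3) is unaccounted for. Put n = 3h+1:
2(3h+1)^3 + (3h+1) - 9 expands to 54h^3 + 54h^2 + 21h - 6,
and factoring out 3 leaves 3(18h^3 + 18h^2 + 7h - 2).

3(18h^3 + 18h^2 + 7h - 2)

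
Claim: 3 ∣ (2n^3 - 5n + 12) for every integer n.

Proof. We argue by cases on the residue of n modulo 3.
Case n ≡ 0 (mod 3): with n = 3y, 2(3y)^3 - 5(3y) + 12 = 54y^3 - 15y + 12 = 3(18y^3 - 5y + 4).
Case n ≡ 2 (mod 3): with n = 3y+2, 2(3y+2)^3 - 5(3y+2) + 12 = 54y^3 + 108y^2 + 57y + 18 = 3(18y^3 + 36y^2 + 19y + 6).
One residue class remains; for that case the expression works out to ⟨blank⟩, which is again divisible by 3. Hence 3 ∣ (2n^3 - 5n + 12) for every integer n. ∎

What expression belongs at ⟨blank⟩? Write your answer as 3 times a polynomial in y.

3(18y^3 + 18y^2 + y + 3)

The residues treated are {0, 2}, so the missing case is n ≡ 1 (mod 3); write n = 3y+1.
Then 2(3y+1)^3 - 5(3y+1) + 12 = 54y^3 + 54y^2 + 3y + 9 = 3(18y^3 + 18y^2 + y + 3).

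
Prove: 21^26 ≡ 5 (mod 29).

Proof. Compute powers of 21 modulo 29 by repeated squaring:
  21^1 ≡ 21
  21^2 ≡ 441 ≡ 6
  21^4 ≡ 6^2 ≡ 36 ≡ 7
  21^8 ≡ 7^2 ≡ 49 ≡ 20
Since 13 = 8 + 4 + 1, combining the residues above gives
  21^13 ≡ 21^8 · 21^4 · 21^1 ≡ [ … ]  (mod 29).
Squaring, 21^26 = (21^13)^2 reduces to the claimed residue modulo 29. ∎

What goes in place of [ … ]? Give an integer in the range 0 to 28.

11

Multiply the listed residues: 20 · 7 · 21 = 140 → 2940.
Reducing modulo 29: 2940 = 101·29 + 11, so 21^13 ≡ 11.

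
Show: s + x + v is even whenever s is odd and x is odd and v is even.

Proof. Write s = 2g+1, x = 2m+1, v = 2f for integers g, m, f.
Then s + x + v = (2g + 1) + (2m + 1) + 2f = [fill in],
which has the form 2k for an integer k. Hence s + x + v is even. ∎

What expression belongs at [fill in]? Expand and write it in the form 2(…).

Expanding: (2g + 1) + (2m + 1) + 2f = 2f + 2g + 2m + 2.
Every term is even; pulling out the factor of 2 gives 2(f + g + m + 1).

2(f + g + m + 1)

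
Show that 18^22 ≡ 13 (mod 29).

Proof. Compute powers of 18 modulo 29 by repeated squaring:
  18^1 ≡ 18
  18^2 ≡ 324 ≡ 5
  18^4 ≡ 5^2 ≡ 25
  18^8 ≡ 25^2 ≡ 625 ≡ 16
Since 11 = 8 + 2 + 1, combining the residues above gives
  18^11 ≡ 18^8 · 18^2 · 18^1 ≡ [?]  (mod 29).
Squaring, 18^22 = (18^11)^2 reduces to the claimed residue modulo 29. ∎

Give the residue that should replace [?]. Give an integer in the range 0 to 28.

19

Multiply the listed residues: 16 · 5 · 18 = 80 → 1440.
Reducing modulo 29: 1440 = 49·29 + 19, so 18^11 ≡ 19.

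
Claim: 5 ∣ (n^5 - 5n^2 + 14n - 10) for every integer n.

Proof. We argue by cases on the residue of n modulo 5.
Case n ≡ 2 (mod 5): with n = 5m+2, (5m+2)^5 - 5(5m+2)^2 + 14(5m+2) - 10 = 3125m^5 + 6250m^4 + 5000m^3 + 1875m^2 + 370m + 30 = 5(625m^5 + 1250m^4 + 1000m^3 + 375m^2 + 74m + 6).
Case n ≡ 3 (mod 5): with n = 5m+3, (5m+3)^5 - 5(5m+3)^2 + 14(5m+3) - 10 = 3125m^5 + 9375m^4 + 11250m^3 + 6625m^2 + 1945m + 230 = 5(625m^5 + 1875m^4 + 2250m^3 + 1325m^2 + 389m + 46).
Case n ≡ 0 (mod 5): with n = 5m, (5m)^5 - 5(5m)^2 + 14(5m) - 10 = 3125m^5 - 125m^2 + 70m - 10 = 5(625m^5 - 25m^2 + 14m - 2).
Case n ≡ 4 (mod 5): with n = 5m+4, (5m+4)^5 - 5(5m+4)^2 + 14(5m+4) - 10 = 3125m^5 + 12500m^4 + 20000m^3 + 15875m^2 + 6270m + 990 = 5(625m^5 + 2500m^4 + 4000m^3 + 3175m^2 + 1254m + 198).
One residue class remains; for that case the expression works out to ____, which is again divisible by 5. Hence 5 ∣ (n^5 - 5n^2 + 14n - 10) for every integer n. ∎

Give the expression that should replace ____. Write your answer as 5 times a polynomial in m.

The residues treated are {2, 3, 0, 4}, so the missing case is n ≡ 1 (mod 5); write n = 5m+1.
Then (5m+1)^5 - 5(5m+1)^2 + 14(5m+1) - 10 = 3125m^5 + 3125m^4 + 1250m^3 + 125m^2 + 45m = 5(625m^5 + 625m^4 + 250m^3 + 25m^2 + 9m).

5(625m^5 + 625m^4 + 250m^3 + 25m^2 + 9m)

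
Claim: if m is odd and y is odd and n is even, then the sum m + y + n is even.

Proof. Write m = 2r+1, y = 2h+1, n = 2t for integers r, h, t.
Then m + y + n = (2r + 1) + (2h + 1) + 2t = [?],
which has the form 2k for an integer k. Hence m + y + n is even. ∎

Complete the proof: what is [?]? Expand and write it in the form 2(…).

2(h + r + t + 1)

Expanding: (2r + 1) + (2h + 1) + 2t = 2h + 2r + 2t + 2.
Every term is even; pulling out the factor of 2 gives 2(h + r + t + 1).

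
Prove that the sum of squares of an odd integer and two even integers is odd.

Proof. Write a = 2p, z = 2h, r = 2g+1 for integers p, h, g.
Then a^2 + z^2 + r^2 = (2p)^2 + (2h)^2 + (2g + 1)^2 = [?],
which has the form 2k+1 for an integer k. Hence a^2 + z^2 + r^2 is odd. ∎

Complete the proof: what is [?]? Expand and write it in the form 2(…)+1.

(2p)^2 + (2h)^2 + (2g + 1)^2 = 4g^2 + 4g + 4h^2 + 4p^2 + 1
= 2(2g^2 + 2g + 2h^2 + 2p^2) + 1.
Since 2g^2 + 2g + 2h^2 + 2p^2 is an integer, the sum of squares is of the form 2k+1 for an integer k.

2(2g^2 + 2g + 2h^2 + 2p^2) + 1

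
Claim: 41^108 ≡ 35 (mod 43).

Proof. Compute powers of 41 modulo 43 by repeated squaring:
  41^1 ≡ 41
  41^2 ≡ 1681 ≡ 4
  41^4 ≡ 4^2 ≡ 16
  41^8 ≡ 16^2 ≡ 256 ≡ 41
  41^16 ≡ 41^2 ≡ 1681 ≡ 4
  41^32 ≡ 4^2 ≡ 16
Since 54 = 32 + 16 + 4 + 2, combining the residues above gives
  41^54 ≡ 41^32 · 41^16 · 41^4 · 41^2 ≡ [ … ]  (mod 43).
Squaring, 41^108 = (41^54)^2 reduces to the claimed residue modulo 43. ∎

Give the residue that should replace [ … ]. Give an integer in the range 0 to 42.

11

41^32 · 41^16 · 41^4 · 41^2 ≡ 16 · 4 · 16 · 4 = 4096.
4096 mod 43 = 11, so 41^54 ≡ 11 (mod 43).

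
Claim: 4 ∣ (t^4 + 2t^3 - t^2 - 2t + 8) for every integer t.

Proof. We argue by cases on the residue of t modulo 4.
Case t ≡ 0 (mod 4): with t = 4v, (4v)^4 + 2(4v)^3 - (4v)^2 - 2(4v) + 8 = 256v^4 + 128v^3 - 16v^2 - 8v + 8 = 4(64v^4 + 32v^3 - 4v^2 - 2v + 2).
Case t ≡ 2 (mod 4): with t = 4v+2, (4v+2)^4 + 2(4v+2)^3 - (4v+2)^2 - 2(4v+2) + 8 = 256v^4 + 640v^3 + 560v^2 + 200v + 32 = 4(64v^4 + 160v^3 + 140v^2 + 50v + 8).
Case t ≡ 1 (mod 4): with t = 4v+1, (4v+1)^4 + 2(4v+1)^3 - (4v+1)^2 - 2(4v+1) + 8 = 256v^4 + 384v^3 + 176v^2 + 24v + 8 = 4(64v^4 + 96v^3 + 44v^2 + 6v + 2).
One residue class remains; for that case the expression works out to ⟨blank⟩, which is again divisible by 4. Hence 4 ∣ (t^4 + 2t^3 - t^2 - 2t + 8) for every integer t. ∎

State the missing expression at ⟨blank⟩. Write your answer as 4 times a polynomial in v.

4(64v^4 + 224v^3 + 284v^2 + 154v + 32)

Only t ≡ 3 (mod 4) is unaccounted for. Put t = 4v+3:
(4v+3)^4 + 2(4v+3)^3 - (4v+3)^2 - 2(4v+3) + 8 expands to 256v^4 + 896v^3 + 1136v^2 + 616v + 128,
and factoring out 4 leaves 4(64v^4 + 224v^3 + 284v^2 + 154v + 32).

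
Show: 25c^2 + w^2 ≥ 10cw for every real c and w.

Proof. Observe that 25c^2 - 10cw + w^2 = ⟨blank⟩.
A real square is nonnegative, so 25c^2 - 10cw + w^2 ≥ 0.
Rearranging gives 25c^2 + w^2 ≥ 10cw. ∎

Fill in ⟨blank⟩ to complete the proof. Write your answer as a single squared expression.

(5c - w)^2

The leading and trailing coefficients are 5^2 and 1^2, and 10 = 2·5·1, so the trinomial is (5c - w)^2.
Hence 25c^2 - 10cw + w^2 ≥ 0.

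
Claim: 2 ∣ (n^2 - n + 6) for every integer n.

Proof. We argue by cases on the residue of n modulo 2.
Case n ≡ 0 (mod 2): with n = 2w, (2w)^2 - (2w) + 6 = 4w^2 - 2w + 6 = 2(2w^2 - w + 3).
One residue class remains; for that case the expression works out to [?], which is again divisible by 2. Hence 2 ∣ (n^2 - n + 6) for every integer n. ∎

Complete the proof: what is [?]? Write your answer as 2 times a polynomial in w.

2(2w^2 + w + 3)

Only n ≡ 1 (mod 2) is unaccounted for. Put n = 2w+1:
(2w+1)^2 - (2w+1) + 6 expands to 4w^2 + 2w + 6,
and factoring out 2 leaves 2(2w^2 + w + 3).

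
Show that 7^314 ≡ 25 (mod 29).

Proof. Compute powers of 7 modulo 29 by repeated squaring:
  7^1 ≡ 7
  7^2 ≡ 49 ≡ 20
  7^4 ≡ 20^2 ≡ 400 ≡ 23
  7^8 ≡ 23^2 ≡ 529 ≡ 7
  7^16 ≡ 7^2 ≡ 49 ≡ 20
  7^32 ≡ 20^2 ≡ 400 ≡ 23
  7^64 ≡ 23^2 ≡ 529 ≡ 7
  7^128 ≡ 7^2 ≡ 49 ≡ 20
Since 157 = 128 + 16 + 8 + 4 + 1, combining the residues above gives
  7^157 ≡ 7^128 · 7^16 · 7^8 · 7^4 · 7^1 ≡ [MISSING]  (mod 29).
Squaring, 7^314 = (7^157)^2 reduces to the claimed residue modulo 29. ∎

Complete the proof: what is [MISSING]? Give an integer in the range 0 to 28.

24

7^128 · 7^16 · 7^8 · 7^4 · 7^1 ≡ 20 · 20 · 7 · 23 · 7 = 450800.
450800 mod 29 = 24, so 7^157 ≡ 24 (mod 29).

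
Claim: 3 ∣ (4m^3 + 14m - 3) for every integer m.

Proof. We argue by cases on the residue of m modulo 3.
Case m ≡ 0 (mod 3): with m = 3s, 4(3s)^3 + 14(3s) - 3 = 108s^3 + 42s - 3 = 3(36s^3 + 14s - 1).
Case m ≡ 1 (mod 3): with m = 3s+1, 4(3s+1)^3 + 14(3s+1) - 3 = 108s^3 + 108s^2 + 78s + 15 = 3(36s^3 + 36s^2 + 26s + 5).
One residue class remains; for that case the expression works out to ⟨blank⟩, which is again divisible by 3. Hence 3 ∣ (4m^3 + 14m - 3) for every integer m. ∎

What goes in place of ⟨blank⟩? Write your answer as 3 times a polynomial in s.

The residues treated are {0, 1}, so the missing case is m ≡ 2 (mod 3); write m = 3s+2.
Then 4(3s+2)^3 + 14(3s+2) - 3 = 108s^3 + 216s^2 + 186s + 57 = 3(36s^3 + 72s^2 + 62s + 19).

3(36s^3 + 72s^2 + 62s + 19)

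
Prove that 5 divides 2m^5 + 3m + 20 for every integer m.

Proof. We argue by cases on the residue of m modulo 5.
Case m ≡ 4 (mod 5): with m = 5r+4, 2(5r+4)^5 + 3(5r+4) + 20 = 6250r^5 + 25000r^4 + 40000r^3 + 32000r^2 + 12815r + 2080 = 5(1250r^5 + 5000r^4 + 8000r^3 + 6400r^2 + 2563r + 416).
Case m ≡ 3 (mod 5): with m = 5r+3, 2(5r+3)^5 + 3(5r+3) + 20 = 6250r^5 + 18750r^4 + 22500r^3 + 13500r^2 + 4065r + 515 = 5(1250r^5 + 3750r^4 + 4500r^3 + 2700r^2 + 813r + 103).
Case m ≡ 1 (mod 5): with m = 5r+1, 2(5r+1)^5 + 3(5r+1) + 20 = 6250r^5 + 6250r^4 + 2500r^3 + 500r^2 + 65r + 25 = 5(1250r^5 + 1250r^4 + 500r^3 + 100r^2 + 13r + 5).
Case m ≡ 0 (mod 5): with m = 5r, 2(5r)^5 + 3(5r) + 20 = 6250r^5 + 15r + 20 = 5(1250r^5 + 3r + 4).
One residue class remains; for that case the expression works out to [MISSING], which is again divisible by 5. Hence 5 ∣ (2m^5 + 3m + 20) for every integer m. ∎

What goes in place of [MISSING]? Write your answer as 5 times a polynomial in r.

Only m ≡ 2 (mod 5) is unaccounted for. Put m = 5r+2:
2(5r+2)^5 + 3(5r+2) + 20 expands to 6250r^5 + 12500r^4 + 10000r^3 + 4000r^2 + 815r + 90,
and factoring out 5 leaves 5(1250r^5 + 2500r^4 + 2000r^3 + 800r^2 + 163r + 18).

5(1250r^5 + 2500r^4 + 2000r^3 + 800r^2 + 163r + 18)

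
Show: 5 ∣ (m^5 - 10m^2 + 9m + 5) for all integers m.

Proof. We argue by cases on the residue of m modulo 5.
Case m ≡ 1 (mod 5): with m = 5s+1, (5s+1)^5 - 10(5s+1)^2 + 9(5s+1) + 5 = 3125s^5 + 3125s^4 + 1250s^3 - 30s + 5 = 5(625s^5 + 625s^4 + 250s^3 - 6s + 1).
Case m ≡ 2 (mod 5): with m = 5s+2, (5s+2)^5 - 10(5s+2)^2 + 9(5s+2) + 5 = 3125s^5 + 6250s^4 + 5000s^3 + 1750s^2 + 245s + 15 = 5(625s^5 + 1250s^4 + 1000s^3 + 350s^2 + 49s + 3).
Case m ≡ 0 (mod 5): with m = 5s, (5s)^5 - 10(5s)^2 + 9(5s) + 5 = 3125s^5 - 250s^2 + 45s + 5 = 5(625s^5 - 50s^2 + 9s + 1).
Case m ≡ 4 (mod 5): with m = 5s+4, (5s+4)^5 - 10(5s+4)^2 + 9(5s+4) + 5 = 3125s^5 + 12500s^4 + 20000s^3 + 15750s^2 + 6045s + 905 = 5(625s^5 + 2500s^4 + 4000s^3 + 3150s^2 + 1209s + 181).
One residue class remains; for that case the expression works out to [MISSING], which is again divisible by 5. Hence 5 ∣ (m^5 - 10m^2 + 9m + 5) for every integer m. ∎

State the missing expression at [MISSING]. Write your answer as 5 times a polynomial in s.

5(625s^5 + 1875s^4 + 2250s^3 + 1300s^2 + 354s + 37)

Only m ≡ 3 (mod 5) is unaccounted for. Put m = 5s+3:
(5s+3)^5 - 10(5s+3)^2 + 9(5s+3) + 5 expands to 3125s^5 + 9375s^4 + 11250s^3 + 6500s^2 + 1770s + 185,
and factoring out 5 leaves 5(625s^5 + 1875s^4 + 2250s^3 + 1300s^2 + 354s + 37).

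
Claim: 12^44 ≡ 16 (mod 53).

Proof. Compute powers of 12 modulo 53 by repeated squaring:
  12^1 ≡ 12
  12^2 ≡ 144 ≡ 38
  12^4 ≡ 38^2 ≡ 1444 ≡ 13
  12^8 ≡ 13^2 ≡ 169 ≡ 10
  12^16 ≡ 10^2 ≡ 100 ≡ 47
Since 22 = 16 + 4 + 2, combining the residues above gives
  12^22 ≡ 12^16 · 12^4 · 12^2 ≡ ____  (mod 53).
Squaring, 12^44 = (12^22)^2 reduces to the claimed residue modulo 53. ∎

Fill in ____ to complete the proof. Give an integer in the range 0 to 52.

Multiply the listed residues: 47 · 13 · 38 = 611 → 23218.
Reducing modulo 53: 23218 = 438·53 + 4, so 12^22 ≡ 4.

4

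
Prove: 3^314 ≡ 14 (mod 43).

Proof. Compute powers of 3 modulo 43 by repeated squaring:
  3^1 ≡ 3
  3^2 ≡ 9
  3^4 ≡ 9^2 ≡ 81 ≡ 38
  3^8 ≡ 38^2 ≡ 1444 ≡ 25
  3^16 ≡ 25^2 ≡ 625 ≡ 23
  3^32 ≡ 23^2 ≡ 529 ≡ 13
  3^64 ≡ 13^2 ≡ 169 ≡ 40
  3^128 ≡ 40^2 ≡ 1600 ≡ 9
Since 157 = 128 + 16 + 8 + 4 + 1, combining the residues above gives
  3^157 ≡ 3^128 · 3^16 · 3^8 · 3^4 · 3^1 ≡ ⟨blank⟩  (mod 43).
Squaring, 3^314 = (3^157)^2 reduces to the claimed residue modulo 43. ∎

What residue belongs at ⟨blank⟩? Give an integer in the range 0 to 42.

Multiply the listed residues: 9 · 23 · 25 · 38 · 3 = 207 → 5175 → 196650 → 589950.
Reducing modulo 43: 589950 = 13719·43 + 33, so 3^157 ≡ 33.

33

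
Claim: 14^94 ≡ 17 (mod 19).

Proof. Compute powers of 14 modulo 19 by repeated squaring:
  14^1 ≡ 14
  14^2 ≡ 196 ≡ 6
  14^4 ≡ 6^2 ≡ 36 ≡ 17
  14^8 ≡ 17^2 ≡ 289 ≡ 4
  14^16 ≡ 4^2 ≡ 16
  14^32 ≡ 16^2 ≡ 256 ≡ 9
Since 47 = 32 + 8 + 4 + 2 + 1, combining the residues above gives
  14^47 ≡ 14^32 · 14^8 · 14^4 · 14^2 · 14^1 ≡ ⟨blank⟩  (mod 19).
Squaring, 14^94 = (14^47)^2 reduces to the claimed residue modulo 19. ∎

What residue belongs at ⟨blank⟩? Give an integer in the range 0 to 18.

13

14^32 · 14^8 · 14^4 · 14^2 · 14^1 ≡ 9 · 4 · 17 · 6 · 14 = 51408.
51408 mod 19 = 13, so 14^47 ≡ 13 (mod 19).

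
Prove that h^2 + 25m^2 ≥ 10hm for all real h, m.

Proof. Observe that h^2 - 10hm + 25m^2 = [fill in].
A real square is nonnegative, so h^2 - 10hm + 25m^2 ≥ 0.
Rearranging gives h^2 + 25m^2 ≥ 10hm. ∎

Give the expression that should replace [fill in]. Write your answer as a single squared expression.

h^2 - 10hm + 25m^2 is a perfect-square trinomial: the outer terms are (h)^2 and (5m)^2, and the cross term is -2·h·5m.
So h^2 - 10hm + 25m^2 = (h - 5m)^2 ≥ 0.

(h - 5m)^2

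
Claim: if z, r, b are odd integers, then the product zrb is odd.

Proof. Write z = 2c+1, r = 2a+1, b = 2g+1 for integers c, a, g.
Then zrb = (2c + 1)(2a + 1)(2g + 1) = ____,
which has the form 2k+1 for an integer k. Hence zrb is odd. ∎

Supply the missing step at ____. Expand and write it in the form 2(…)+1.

(2c + 1)(2a + 1)(2g + 1) = 8acg + 4ac + 4ag + 2a + 4cg + 2c + 2g + 1
= 2(4acg + 2ac + 2ag + a + 2cg + c + g) + 1.
Since 4acg + 2ac + 2ag + a + 2cg + c + g is an integer, the product is of the form 2k+1 for an integer k.

2(4acg + 2ac + 2ag + a + 2cg + c + g) + 1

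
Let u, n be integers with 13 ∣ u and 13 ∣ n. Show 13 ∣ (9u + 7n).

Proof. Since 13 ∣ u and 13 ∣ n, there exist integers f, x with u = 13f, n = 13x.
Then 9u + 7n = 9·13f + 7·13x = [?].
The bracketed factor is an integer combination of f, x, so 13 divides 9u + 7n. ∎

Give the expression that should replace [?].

13(9f + 7x)

Each term has a factor of 13: 9·13f + 7·13x = 13·(9f + 7x).
Since 9f + 7x is an integer, 13 ∣ (9u + 7n).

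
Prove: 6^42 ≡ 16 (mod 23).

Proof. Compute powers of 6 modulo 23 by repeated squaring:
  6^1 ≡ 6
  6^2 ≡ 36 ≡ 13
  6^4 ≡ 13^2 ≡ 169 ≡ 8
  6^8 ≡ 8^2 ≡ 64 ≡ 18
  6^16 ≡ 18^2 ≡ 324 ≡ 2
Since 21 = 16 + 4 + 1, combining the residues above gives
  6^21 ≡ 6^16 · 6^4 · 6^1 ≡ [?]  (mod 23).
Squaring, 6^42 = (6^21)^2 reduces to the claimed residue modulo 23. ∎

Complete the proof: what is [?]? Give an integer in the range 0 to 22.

6^16 · 6^4 · 6^1 ≡ 2 · 8 · 6 = 96.
96 mod 23 = 4, so 6^21 ≡ 4 (mod 23).

4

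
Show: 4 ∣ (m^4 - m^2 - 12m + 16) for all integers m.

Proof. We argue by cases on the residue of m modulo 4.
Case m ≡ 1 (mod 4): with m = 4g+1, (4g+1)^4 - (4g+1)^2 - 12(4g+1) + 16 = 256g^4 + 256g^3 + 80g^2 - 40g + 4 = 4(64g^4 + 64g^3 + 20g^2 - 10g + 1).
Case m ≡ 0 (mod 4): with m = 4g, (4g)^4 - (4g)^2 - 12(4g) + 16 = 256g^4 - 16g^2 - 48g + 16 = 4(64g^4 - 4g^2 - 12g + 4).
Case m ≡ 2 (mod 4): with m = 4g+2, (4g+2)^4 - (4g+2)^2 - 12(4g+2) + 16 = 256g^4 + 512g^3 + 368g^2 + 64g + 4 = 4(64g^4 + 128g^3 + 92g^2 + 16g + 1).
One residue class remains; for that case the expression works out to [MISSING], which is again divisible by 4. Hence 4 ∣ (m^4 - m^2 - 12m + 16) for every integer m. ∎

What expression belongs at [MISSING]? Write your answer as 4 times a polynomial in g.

Only m ≡ 3 (mod 4) is unaccounted for. Put m = 4g+3:
(4g+3)^4 - (4g+3)^2 - 12(4g+3) + 16 expands to 256g^4 + 768g^3 + 848g^2 + 360g + 52,
and factoring out 4 leaves 4(64g^4 + 192g^3 + 212g^2 + 90g + 13).

4(64g^4 + 192g^3 + 212g^2 + 90g + 13)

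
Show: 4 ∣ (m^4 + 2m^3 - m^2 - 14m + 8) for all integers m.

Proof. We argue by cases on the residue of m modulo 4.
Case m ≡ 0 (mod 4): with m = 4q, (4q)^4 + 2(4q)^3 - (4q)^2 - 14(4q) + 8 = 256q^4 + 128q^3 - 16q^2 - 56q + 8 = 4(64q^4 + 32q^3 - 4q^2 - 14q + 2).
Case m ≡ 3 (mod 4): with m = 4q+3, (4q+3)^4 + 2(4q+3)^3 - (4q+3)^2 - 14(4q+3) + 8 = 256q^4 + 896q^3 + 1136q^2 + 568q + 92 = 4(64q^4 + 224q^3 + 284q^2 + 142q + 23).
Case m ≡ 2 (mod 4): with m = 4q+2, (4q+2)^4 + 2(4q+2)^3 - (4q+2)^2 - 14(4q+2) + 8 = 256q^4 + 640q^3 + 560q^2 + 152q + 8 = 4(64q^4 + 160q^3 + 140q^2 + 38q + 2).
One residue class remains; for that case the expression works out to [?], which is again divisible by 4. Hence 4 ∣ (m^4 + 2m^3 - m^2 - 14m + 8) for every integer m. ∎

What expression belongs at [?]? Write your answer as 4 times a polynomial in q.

4(64q^4 + 96q^3 + 44q^2 - 6q - 1)

Only m ≡ 1 (mod 4) is unaccounted for. Put m = 4q+1:
(4q+1)^4 + 2(4q+1)^3 - (4q+1)^2 - 14(4q+1) + 8 expands to 256q^4 + 384q^3 + 176q^2 - 24q - 4,
and factoring out 4 leaves 4(64q^4 + 96q^3 + 44q^2 - 6q - 1).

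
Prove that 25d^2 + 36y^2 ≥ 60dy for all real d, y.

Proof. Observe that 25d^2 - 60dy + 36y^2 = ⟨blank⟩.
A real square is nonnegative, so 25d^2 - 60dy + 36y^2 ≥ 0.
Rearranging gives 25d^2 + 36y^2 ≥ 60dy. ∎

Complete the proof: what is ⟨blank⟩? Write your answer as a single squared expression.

25d^2 - 60dy + 36y^2 is a perfect-square trinomial: the outer terms are (5d)^2 and (6y)^2, and the cross term is -2·5d·6y.
So 25d^2 - 60dy + 36y^2 = (5d - 6y)^2 ≥ 0.

(5d - 6y)^2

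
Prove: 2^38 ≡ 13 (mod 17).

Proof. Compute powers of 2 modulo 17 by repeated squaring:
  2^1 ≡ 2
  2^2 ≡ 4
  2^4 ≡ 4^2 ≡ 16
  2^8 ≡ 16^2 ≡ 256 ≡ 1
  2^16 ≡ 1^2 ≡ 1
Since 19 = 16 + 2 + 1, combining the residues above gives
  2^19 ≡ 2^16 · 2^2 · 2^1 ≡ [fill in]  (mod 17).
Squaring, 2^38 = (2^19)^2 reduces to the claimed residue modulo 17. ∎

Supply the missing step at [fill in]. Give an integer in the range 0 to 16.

Multiply the listed residues: 1 · 4 · 2 = 4 → 8.
Reducing modulo 17: 8 = 0·17 + 8, so 2^19 ≡ 8.

8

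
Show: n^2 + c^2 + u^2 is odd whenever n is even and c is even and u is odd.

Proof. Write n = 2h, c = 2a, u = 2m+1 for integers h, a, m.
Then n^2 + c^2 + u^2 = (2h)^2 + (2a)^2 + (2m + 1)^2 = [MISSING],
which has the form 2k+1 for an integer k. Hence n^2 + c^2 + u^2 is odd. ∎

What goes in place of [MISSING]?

2(2a^2 + 2h^2 + 2m^2 + 2m) + 1

(2h)^2 + (2a)^2 + (2m + 1)^2 = 4a^2 + 4h^2 + 4m^2 + 4m + 1
= 2(2a^2 + 2h^2 + 2m^2 + 2m) + 1.
Since 2a^2 + 2h^2 + 2m^2 + 2m is an integer, the sum of squares is of the form 2k+1 for an integer k.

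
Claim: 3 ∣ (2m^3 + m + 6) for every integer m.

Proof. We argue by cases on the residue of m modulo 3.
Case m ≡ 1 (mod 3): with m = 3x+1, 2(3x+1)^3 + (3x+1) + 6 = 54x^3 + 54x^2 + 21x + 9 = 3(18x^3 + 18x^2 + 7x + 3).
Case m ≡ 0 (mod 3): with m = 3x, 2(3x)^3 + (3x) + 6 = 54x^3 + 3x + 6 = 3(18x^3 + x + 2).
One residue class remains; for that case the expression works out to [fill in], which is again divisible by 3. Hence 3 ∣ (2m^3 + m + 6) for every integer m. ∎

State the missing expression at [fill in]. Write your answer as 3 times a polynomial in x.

3(18x^3 + 36x^2 + 25x + 8)

The residues treated are {1, 0}, so the missing case is m ≡ 2 (mod 3); write m = 3x+2.
Then 2(3x+2)^3 + (3x+2) + 6 = 54x^3 + 108x^2 + 75x + 24 = 3(18x^3 + 36x^2 + 25x + 8).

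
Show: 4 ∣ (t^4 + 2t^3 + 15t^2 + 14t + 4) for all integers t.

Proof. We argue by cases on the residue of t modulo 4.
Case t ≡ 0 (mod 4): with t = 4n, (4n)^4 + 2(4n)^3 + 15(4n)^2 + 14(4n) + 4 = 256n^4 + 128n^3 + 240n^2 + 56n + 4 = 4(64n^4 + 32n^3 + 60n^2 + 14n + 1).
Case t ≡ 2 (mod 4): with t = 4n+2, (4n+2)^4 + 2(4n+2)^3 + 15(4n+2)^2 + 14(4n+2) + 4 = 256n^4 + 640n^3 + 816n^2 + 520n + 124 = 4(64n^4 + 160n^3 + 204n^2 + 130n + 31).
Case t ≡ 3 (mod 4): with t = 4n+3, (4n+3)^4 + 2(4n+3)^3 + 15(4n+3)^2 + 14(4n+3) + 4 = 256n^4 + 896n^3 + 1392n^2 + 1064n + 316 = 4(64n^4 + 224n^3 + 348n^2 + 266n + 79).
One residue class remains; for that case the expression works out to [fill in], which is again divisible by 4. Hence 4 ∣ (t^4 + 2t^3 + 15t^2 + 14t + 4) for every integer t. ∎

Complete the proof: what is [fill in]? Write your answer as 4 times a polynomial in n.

The residues treated are {0, 2, 3}, so the missing case is t ≡ 1 (mod 4); write t = 4n+1.
Then (4n+1)^4 + 2(4n+1)^3 + 15(4n+1)^2 + 14(4n+1) + 4 = 256n^4 + 384n^3 + 432n^2 + 216n + 36 = 4(64n^4 + 96n^3 + 108n^2 + 54n + 9).

4(64n^4 + 96n^3 + 108n^2 + 54n + 9)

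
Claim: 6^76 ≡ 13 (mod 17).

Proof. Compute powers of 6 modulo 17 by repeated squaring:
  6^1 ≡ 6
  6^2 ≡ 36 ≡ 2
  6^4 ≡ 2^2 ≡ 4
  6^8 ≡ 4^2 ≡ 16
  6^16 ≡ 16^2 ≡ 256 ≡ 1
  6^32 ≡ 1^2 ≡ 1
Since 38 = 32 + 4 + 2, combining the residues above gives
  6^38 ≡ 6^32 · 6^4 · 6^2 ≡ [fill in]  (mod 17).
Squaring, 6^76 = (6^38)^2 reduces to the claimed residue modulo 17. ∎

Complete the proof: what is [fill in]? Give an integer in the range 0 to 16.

8

6^32 · 6^4 · 6^2 ≡ 1 · 4 · 2 = 8.
8 mod 17 = 8, so 6^38 ≡ 8 (mod 17).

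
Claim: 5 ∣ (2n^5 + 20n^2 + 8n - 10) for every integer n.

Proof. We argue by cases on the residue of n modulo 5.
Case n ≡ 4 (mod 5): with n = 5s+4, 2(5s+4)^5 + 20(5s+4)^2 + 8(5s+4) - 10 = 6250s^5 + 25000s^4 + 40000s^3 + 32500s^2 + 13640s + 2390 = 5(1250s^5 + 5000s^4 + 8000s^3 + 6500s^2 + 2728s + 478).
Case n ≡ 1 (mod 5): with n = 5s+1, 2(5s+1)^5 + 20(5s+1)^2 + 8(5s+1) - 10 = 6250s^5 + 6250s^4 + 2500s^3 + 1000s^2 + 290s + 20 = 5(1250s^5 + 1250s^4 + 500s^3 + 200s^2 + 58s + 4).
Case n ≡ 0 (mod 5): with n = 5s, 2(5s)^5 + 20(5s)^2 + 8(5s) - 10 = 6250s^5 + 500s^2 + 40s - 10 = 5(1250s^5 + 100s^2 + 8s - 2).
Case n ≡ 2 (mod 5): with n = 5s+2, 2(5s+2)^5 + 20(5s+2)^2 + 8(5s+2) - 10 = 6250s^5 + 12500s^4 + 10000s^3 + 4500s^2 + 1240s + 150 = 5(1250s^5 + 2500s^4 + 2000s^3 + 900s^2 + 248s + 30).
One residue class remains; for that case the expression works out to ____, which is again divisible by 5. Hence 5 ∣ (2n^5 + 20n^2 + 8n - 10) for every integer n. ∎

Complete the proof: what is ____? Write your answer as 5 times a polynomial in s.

Only n ≡ 3 (mod 5) is unaccounted for. Put n = 5s+3:
2(5s+3)^5 + 20(5s+3)^2 + 8(5s+3) - 10 expands to 6250s^5 + 18750s^4 + 22500s^3 + 14000s^2 + 4690s + 680,
and factoring out 5 leaves 5(1250s^5 + 3750s^4 + 4500s^3 + 2800s^2 + 938s + 136).

5(1250s^5 + 3750s^4 + 4500s^3 + 2800s^2 + 938s + 136)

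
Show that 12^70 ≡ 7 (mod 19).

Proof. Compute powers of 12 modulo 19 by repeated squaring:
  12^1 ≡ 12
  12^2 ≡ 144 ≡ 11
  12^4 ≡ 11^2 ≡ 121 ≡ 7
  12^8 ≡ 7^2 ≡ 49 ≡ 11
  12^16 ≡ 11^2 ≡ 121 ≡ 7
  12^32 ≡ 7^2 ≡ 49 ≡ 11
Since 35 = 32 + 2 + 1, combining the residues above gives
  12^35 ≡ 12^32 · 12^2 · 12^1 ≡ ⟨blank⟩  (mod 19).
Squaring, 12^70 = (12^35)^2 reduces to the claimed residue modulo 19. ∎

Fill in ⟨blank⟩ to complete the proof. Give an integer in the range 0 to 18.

8

12^32 · 12^2 · 12^1 ≡ 11 · 11 · 12 = 1452.
1452 mod 19 = 8, so 12^35 ≡ 8 (mod 19).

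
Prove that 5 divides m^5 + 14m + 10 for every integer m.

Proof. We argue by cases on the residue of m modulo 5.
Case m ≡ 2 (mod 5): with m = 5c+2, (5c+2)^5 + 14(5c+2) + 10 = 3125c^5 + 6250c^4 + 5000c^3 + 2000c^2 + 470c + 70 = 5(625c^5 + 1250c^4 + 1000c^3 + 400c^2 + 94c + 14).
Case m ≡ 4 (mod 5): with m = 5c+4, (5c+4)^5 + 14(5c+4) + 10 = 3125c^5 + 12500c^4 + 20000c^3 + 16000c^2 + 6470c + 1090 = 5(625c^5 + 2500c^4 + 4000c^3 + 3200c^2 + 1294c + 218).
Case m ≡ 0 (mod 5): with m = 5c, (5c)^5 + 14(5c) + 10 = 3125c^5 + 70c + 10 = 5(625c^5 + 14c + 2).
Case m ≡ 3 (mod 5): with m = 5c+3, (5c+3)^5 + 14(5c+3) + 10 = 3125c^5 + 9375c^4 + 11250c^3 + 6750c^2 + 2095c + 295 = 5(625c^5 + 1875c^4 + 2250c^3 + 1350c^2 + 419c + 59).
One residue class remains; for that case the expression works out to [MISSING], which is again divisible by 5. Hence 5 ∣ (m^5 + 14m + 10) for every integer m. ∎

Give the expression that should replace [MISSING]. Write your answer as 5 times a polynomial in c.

Only m ≡ 1 (mod 5) is unaccounted for. Put m = 5c+1:
(5c+1)^5 + 14(5c+1) + 10 expands to 3125c^5 + 3125c^4 + 1250c^3 + 250c^2 + 95c + 25,
and factoring out 5 leaves 5(625c^5 + 625c^4 + 250c^3 + 50c^2 + 19c + 5).

5(625c^5 + 625c^4 + 250c^3 + 50c^2 + 19c + 5)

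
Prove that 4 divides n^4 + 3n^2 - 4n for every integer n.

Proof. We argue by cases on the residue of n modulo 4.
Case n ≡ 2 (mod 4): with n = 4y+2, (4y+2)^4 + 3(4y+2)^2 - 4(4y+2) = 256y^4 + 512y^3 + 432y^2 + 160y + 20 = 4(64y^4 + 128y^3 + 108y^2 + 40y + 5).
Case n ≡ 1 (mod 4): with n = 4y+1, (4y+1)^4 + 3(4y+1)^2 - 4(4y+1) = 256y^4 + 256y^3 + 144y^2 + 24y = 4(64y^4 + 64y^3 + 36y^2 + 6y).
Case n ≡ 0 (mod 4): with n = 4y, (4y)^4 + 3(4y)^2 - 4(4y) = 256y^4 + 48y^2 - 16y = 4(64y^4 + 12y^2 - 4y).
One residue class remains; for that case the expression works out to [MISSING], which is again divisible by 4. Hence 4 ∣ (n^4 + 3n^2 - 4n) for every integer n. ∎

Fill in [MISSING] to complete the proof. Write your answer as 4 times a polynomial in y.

4(64y^4 + 192y^3 + 228y^2 + 122y + 24)

Only n ≡ 3 (mod 4) is unaccounted for. Put n = 4y+3:
(4y+3)^4 + 3(4y+3)^2 - 4(4y+3) expands to 256y^4 + 768y^3 + 912y^2 + 488y + 96,
and factoring out 4 leaves 4(64y^4 + 192y^3 + 228y^2 + 122y + 24).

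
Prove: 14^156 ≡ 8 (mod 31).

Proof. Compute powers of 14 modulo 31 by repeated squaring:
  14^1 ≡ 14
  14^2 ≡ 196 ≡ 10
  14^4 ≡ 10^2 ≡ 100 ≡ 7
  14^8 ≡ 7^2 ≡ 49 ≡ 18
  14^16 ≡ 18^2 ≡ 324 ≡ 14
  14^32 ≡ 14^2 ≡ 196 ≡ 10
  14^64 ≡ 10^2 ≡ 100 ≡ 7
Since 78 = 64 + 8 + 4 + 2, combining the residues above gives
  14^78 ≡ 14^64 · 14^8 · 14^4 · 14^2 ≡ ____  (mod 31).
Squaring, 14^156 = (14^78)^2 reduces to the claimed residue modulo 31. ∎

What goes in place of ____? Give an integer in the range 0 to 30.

16

Multiply the listed residues: 7 · 18 · 7 · 10 = 126 → 882 → 8820.
Reducing modulo 31: 8820 = 284·31 + 16, so 14^78 ≡ 16.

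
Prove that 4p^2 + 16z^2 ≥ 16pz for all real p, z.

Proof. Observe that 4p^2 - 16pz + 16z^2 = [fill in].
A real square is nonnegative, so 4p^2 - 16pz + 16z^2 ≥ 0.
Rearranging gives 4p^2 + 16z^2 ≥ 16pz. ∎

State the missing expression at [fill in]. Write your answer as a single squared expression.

The leading and trailing coefficients are 2^2 and 4^2, and 16 = 2·2·4, so the trinomial is (2p - 4z)^2.
Hence 4p^2 - 16pz + 16z^2 ≥ 0.

(2p - 4z)^2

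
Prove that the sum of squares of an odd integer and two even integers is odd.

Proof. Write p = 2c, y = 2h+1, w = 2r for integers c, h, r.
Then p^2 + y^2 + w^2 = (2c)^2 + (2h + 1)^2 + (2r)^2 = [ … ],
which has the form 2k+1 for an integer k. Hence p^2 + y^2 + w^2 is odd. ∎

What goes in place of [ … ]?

Expanding: (2c)^2 + (2h + 1)^2 + (2r)^2 = 4c^2 + 4h^2 + 4h + 4r^2 + 1.
Every term except the constant is even, so this is 2(2c^2 + 2h^2 + 2h + 2r^2) + 1,
and 2c^2 + 2h^2 + 2h + 2r^2 ∈ ℤ gives the required form.

2(2c^2 + 2h^2 + 2h + 2r^2) + 1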